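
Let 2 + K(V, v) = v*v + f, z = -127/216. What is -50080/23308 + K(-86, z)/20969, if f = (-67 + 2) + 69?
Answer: -12248049680573/5700726952128 ≈ -2.1485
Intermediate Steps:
f = 4 (f = -65 + 69 = 4)
z = -127/216 (z = -127*1/216 = -127/216 ≈ -0.58796)
K(V, v) = 2 + v**2 (K(V, v) = -2 + (v*v + 4) = -2 + (v**2 + 4) = -2 + (4 + v**2) = 2 + v**2)
-50080/23308 + K(-86, z)/20969 = -50080/23308 + (2 + (-127/216)**2)/20969 = -50080*1/23308 + (2 + 16129/46656)*(1/20969) = -12520/5827 + (109441/46656)*(1/20969) = -12520/5827 + 109441/978329664 = -12248049680573/5700726952128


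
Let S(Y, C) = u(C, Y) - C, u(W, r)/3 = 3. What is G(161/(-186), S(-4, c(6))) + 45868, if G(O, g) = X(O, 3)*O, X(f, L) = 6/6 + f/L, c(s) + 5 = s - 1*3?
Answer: 4760484067/103788 ≈ 45867.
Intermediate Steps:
u(W, r) = 9 (u(W, r) = 3*3 = 9)
c(s) = -8 + s (c(s) = -5 + (s - 1*3) = -5 + (s - 3) = -5 + (-3 + s) = -8 + s)
X(f, L) = 1 + f/L (X(f, L) = 6*(⅙) + f/L = 1 + f/L)
S(Y, C) = 9 - C
G(O, g) = O*(1 + O/3) (G(O, g) = ((3 + O)/3)*O = (1 + O/3)*O = O*(1 + O/3))
G(161/(-186), S(-4, c(6))) + 45868 = (161/(-186))*(3 + 161/(-186))/3 + 45868 = (161*(-1/186))*(3 + 161*(-1/186))/3 + 45868 = (⅓)*(-161/186)*(3 - 161/186) + 45868 = (⅓)*(-161/186)*(397/186) + 45868 = -63917/103788 + 45868 = 4760484067/103788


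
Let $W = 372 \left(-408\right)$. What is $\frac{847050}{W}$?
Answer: $- \frac{141175}{25296} \approx -5.5809$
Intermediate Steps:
$W = -151776$
$\frac{847050}{W} = \frac{847050}{-151776} = 847050 \left(- \frac{1}{151776}\right) = - \frac{141175}{25296}$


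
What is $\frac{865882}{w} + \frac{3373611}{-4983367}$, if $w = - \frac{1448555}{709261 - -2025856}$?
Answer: $- \frac{11802056033909981303}{7218681184685} \approx -1.6349 \cdot 10^{6}$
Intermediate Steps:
$w = - \frac{1448555}{2735117}$ ($w = - \frac{1448555}{709261 + 2025856} = - \frac{1448555}{2735117} \approx -0.52961$)
$\frac{865882}{w} + \frac{3373611}{-4983367} = \frac{865882}{- \frac{1448555}{2735117}} + \frac{3373611}{-4983367} = 865882 \left(- \frac{2735117}{1448555}\right) + 3373611 \left(- \frac{1}{4983367}\right) = - \frac{2368288578194}{1448555} - \frac{3373611}{4983367} = - \frac{11802056033909981303}{7218681184685}$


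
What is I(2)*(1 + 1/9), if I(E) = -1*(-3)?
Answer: 10/3 ≈ 3.3333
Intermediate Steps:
I(E) = 3
I(2)*(1 + 1/9) = 3*(1 + 1/9) = 3*(1 + ⅑) = 3*(10/9) = 10/3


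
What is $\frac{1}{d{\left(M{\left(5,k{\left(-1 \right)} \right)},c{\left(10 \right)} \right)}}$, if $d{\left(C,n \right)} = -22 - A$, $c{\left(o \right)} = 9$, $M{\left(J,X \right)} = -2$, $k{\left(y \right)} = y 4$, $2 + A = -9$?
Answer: $- \frac{1}{11} \approx -0.090909$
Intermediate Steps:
$A = -11$ ($A = -2 - 9 = -11$)
$k{\left(y \right)} = 4 y$
$d{\left(C,n \right)} = -11$ ($d{\left(C,n \right)} = -22 - -11 = -22 + 11 = -11$)
$\frac{1}{d{\left(M{\left(5,k{\left(-1 \right)} \right)},c{\left(10 \right)} \right)}} = \frac{1}{-11} = - \frac{1}{11}$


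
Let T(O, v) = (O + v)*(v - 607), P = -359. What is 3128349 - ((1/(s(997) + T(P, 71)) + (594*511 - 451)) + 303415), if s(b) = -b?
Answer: 386778809720/153371 ≈ 2.5219e+6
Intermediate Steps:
T(O, v) = (-607 + v)*(O + v) (T(O, v) = (O + v)*(-607 + v) = (-607 + v)*(O + v))
3128349 - ((1/(s(997) + T(P, 71)) + (594*511 - 451)) + 303415) = 3128349 - ((1/(-1*997 + (71² - 607*(-359) - 607*71 - 359*71)) + (594*511 - 451)) + 303415) = 3128349 - ((1/(-997 + (5041 + 217913 - 43097 - 25489)) + (303534 - 451)) + 303415) = 3128349 - ((1/(-997 + 154368) + 303083) + 303415) = 3128349 - ((1/153371 + 303083) + 303415) = 3128349 - (46484142794/153371 + 303415) = 3128349 - 1*93019204759/153371 = 3128349 - 93019204759/153371 = 386778809720/153371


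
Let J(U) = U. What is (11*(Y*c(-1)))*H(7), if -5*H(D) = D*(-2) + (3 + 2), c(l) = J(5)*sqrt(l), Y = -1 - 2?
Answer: -297*I ≈ -297.0*I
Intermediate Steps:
Y = -3
c(l) = 5*sqrt(l)
H(D) = -1 + 2*D/5 (H(D) = -(D*(-2) + (3 + 2))/5 = -(-2*D + 5)/5 = -(5 - 2*D)/5 = -1 + 2*D/5)
(11*(Y*c(-1)))*H(7) = (11*(-15*sqrt(-1)))*(-1 + (2/5)*7) = (11*(-15*I))*(-1 + 14/5) = (11*(-15*I))*(9/5) = -165*I*(9/5) = -297*I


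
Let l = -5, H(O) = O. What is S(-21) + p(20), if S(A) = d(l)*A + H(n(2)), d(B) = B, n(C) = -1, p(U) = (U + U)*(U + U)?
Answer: 1704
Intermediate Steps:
p(U) = 4*U² (p(U) = (2*U)*(2*U) = 4*U²)
S(A) = -1 - 5*A (S(A) = -5*A - 1 = -1 - 5*A)
S(-21) + p(20) = (-1 - 5*(-21)) + 4*20² = (-1 + 105) + 4*400 = 104 + 1600 = 1704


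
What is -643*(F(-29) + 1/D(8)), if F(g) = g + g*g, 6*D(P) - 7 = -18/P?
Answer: -9935636/19 ≈ -5.2293e+5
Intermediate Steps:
D(P) = 7/6 - 3/P (D(P) = 7/6 + (-18/P)/6 = 7/6 - 3/P)
F(g) = g + g**2
-643*(F(-29) + 1/D(8)) = -643*(-29*(1 - 29) + 1/(7/6 - 3/8)) = -643*(-29*(-28) + 1/(7/6 - 3*1/8)) = -643*(812 + 1/(7/6 - 3/8)) = -643*(812 + 1/(19/24)) = -643*(812 + 24/19) = -643*15452/19 = -9935636/19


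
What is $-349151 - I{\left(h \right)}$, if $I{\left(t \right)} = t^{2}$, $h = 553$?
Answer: $-654960$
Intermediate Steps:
$-349151 - I{\left(h \right)} = -349151 - 553^{2} = -349151 - 305809 = -654960$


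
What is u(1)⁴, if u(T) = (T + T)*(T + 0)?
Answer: 16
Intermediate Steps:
u(T) = 2*T² (u(T) = (2*T)*T = 2*T²)
u(1)⁴ = (2*1²)⁴ = (2*1)⁴ = 2⁴ = 16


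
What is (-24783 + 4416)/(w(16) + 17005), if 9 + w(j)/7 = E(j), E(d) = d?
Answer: -20367/17054 ≈ -1.1943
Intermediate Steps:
w(j) = -63 + 7*j
(-24783 + 4416)/(w(16) + 17005) = (-24783 + 4416)/((-63 + 7*16) + 17005) = -20367/((-63 + 112) + 17005) = -20367/(49 + 17005) = -20367/17054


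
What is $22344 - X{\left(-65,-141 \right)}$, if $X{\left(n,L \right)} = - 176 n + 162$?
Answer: $10742$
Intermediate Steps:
$X{\left(n,L \right)} = 162 - 176 n$
$22344 - X{\left(-65,-141 \right)} = 22344 - \left(162 - -11440\right) = 22344 - \left(162 + 11440\right) = 22344 - 11602 = 10742$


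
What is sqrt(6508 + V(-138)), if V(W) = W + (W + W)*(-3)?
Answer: sqrt(7198) ≈ 84.841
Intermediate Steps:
V(W) = -5*W (V(W) = W + (2*W)*(-3) = W - 6*W = -5*W)
sqrt(6508 + V(-138)) = sqrt(6508 - 5*(-138)) = sqrt(6508 + 690) = sqrt(7198)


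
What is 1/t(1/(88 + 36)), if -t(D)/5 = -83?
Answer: 1/415 ≈ 0.0024096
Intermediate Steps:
t(D) = 415 (t(D) = -5*(-83) = 415)
1/t(1/(88 + 36)) = 1/415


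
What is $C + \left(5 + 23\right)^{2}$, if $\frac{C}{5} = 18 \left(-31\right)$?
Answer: $-2006$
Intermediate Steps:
$C = -2790$ ($C = 5 \cdot 18 \left(-31\right) = 5 \left(-558\right) = -2790$)
$C + \left(5 + 23\right)^{2} = -2790 + \left(5 + 23\right)^{2} = -2790 + 28^{2} = -2790 + 784 = -2006$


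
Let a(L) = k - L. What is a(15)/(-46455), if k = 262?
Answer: -13/2445 ≈ -0.0053170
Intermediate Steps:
a(L) = 262 - L
a(15)/(-46455) = (262 - 1*15)/(-46455) = (262 - 15)*(-1/46455) = 247*(-1/46455) = -13/2445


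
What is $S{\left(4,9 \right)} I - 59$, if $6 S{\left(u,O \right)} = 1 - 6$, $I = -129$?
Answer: $\frac{97}{2} \approx 48.5$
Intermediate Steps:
$S{\left(u,O \right)} = - \frac{5}{6}$ ($S{\left(u,O \right)} = \frac{1 - 6}{6} = \frac{1}{6} \left(-5\right) = - \frac{5}{6}$)
$S{\left(4,9 \right)} I - 59 = \left(- \frac{5}{6}\right) \left(-129\right) - 59 = \frac{215}{2} - 59 = \frac{97}{2}$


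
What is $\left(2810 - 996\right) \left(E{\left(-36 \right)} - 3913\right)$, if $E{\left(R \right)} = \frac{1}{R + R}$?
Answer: $- \frac{255535459}{36} \approx -7.0982 \cdot 10^{6}$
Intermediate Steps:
$E{\left(R \right)} = \frac{1}{2 R}$
$\left(2810 - 996\right) \left(E{\left(-36 \right)} - 3913\right) = \left(2810 - 996\right) \left(\frac{1}{2 \left(-36\right)} - 3913\right) = 1814 \left(\frac{1}{2} \left(- \frac{1}{36}\right) - 3913\right) = 1814 \left(- \frac{1}{72} - 3913\right) = 1814 \left(- \frac{281737}{72}\right) = - \frac{255535459}{36}$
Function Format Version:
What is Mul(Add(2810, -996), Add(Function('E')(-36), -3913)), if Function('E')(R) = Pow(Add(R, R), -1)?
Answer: Rational(-255535459, 36) ≈ -7.0982e+6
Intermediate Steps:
Function('E')(R) = Mul(Rational(1, 2), Pow(R, -1)) (Function('E')(R) = Pow(Mul(2, R), -1) = Mul(Rational(1, 2), Pow(R, -1)))
Mul(Add(2810, -996), Add(Function('E')(-36), -3913)) = Mul(Add(2810, -996), Add(Mul(Rational(1, 2), Pow(-36, -1)), -3913)) = Mul(1814, Add(Mul(Rational(1, 2), Rational(-1, 36)), -3913)) = Mul(1814, Add(Rational(-1, 72), -3913)) = Mul(1814, Rational(-281737, 72)) = Rational(-255535459, 36)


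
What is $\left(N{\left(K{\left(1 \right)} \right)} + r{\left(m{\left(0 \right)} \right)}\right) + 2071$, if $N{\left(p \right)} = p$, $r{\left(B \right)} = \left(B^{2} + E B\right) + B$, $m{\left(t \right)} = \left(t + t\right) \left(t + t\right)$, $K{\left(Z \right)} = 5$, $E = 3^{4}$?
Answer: $2076$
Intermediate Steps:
$E = 81$
$m{\left(t \right)} = 4 t^{2}$ ($m{\left(t \right)} = 2 t 2 t = 4 t^{2}$)
$r{\left(B \right)} = B^{2} + 82 B$ ($r{\left(B \right)} = \left(B^{2} + 81 B\right) + B = B^{2} + 82 B$)
$\left(N{\left(K{\left(1 \right)} \right)} + r{\left(m{\left(0 \right)} \right)}\right) + 2071 = \left(5 + 4 \cdot 0^{2} \left(82 + 4 \cdot 0^{2}\right)\right) + 2071 = \left(5 + 4 \cdot 0 \left(82 + 4 \cdot 0\right)\right) + 2071 = \left(5 + 0 \left(82 + 0\right)\right) + 2071 = \left(5 + 0 \cdot 82\right) + 2071 = \left(5 + 0\right) + 2071 = 5 + 2071 = 2076$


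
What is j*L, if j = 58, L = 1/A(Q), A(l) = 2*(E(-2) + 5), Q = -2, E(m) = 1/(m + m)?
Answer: 116/19 ≈ 6.1053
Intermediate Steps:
E(m) = 1/(2*m)
A(l) = 19/2 (A(l) = 2*((½)/(-2) + 5) = 2*((½)*(-½) + 5) = 2*(-¼ + 5) = 2*(19/4) = 19/2)
L = 2/19 (L = 1/(19/2) = 2/19 ≈ 0.10526)
j*L = 58*(2/19) = 116/19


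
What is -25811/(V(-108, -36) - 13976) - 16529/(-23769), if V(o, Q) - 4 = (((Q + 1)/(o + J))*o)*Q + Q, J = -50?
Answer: 65633518229/24686293248 ≈ 2.6587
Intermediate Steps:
V(o, Q) = 4 + Q + Q*o*(1 + Q)/(-50 + o) (V(o, Q) = 4 + ((((Q + 1)/(o - 50))*o)*Q + Q) = 4 + ((((1 + Q)/(-50 + o))*o)*Q + Q) = 4 + ((o*(1 + Q)/(-50 + o))*Q + Q) = 4 + (Q*o*(1 + Q)/(-50 + o) + Q) = 4 + (Q + Q*o*(1 + Q)/(-50 + o)) = 4 + Q + Q*o*(1 + Q)/(-50 + o))
-25811/(V(-108, -36) - 13976) - 16529/(-23769) = -25811/((-200 - 50*(-36) + 4*(-108) - 108*(-36)² + 2*(-36)*(-108))/(-50 - 108) - 13976) - 16529/(-23769) = -25811/((-200 + 1800 - 432 - 108*1296 + 7776)/(-158) - 13976) - 16529*(-1/23769) = -25811/(-(-200 + 1800 - 432 - 139968 + 7776)/158 - 13976) + 16529/23769 = -25811/(-1/158*(-131024) - 13976) + 16529/23769 = -25811/(65512/79 - 13976) + 16529/23769 = -25811/(-1038592/79) + 16529/23769 = -25811*(-79/1038592) + 16529/23769 = 2039069/1038592 + 16529/23769 = 65633518229/24686293248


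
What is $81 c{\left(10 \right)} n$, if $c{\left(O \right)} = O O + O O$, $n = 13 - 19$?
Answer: $-97200$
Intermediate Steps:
$n = -6$ ($n = 13 - 19 = -6$)
$c{\left(O \right)} = 2 O^{2}$ ($c{\left(O \right)} = O^{2} + O^{2} = 2 O^{2}$)
$81 c{\left(10 \right)} n = 81 \cdot 2 \cdot 10^{2} \left(-6\right) = 81 \cdot 2 \cdot 100 \left(-6\right) = 81 \cdot 200 \left(-6\right) = 16200 \left(-6\right) = -97200$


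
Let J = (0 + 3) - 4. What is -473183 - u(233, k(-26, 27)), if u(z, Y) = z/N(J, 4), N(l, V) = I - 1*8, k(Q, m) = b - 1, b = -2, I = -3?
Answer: -5204780/11 ≈ -4.7316e+5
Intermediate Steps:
J = -1 (J = 3 - 4 = -1)
k(Q, m) = -3 (k(Q, m) = -2 - 1 = -3)
N(l, V) = -11 (N(l, V) = -3 - 1*8 = -3 - 8 = -11)
u(z, Y) = -z/11 (u(z, Y) = z/(-11) = z*(-1/11) = -z/11)
-473183 - u(233, k(-26, 27)) = -473183 - (-1)*233/11 = -473183 - 1*(-233/11) = -473183 + 233/11 = -5204780/11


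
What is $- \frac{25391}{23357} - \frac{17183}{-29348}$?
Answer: $- \frac{343831737}{685481236} \approx -0.50159$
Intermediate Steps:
$- \frac{25391}{23357} - \frac{17183}{-29348} = \left(-25391\right) \frac{1}{23357} - - \frac{17183}{29348} = - \frac{25391}{23357} + \frac{17183}{29348} = - \frac{343831737}{685481236}$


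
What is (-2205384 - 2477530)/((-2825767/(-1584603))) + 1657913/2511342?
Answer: -18635558234657732293/7096467349314 ≈ -2.6260e+6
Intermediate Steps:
(-2205384 - 2477530)/((-2825767/(-1584603))) + 1657913/2511342 = -4682914/((-2825767*(-1/1584603))) + 1657913*(1/2511342) = -4682914/2825767/1584603 + 1657913/2511342 = -4682914*1584603/2825767 + 1657913/2511342 = -7420559573142/2825767 + 1657913/2511342 = -18635558234657732293/7096467349314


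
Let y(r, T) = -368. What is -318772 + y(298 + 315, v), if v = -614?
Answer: -319140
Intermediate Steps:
-318772 + y(298 + 315, v) = -318772 - 368 = -319140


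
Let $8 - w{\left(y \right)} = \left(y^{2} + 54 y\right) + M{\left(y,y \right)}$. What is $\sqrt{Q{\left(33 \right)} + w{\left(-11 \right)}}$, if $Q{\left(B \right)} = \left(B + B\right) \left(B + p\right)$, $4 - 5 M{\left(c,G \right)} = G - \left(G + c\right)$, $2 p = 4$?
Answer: $\frac{\sqrt{69810}}{5} \approx 52.843$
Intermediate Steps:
$p = 2$ ($p = \frac{1}{2} \cdot 4 = 2$)
$M{\left(c,G \right)} = \frac{4}{5} + \frac{c}{5}$ ($M{\left(c,G \right)} = \frac{4}{5} - \frac{G - \left(G + c\right)}{5} = \frac{4}{5} - \frac{\left(-1\right) c}{5} = \frac{4}{5} + \frac{c}{5}$)
$w{\left(y \right)} = \frac{36}{5} - y^{2} - \frac{271 y}{5}$ ($w{\left(y \right)} = 8 - \left(\left(y^{2} + 54 y\right) + \left(\frac{4}{5} + \frac{y}{5}\right)\right) = 8 - \left(\frac{4}{5} + y^{2} + \frac{271 y}{5}\right) = \frac{36}{5} - y^{2} - \frac{271 y}{5}$)
$Q{\left(B \right)} = 2 B \left(2 + B\right)$ ($Q{\left(B \right)} = \left(B + B\right) \left(B + 2\right) = 2 B \left(2 + B\right)$)
$\sqrt{Q{\left(33 \right)} + w{\left(-11 \right)}} = \sqrt{2 \cdot 33 \left(2 + 33\right) - - \frac{2412}{5}} = \sqrt{2 \cdot 33 \cdot 35 + \left(\frac{36}{5} - 121 + \frac{2981}{5}\right)} = \sqrt{2310 + \left(\frac{36}{5} - 121 + \frac{2981}{5}\right)} = \sqrt{2310 + \frac{2412}{5}} = \sqrt{\frac{13962}{5}} = \frac{\sqrt{69810}}{5}$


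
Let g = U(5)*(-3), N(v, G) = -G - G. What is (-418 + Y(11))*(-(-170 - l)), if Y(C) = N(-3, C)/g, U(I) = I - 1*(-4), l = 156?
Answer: -3672064/27 ≈ -1.3600e+5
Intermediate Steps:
U(I) = 4 + I (U(I) = I + 4 = 4 + I)
N(v, G) = -2*G
g = -27 (g = (4 + 5)*(-3) = 9*(-3) = -27)
Y(C) = 2*C/27 (Y(C) = -2*C/(-27) = -2*C*(-1/27) = 2*C/27)
(-418 + Y(11))*(-(-170 - l)) = (-418 + (2/27)*11)*(-(-170 - 1*156)) = (-418 + 22/27)*(-(-170 - 156)) = -(-11264)*(-326)/27 = -11264/27*326 = -3672064/27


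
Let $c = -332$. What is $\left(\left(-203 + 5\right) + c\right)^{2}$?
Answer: $280900$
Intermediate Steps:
$\left(\left(-203 + 5\right) + c\right)^{2} = \left(\left(-203 + 5\right) - 332\right)^{2} = \left(-198 - 332\right)^{2} = \left(-530\right)^{2} = 280900$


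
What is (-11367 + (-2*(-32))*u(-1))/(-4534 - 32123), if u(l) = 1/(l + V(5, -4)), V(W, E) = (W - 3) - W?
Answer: 11383/36657 ≈ 0.31053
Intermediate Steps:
V(W, E) = -3 (V(W, E) = (-3 + W) - W = -3)
u(l) = 1/(-3 + l) (u(l) = 1/(l - 3) = 1/(-3 + l))
(-11367 + (-2*(-32))*u(-1))/(-4534 - 32123) = (-11367 + (-2*(-32))/(-3 - 1))/(-4534 - 32123) = (-11367 + 64/(-4))/(-36657) = (-11367 + 64*(-¼))*(-1/36657) = (-11367 - 16)*(-1/36657) = -11383*(-1/36657) = 11383/36657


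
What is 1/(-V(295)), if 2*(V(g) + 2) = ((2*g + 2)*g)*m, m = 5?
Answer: -1/436598 ≈ -2.2904e-6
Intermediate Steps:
V(g) = -2 + 5*g*(2 + 2*g)/2 (V(g) = -2 + (((2*g + 2)*g)*5)/2 = -2 + (((2 + 2*g)*g)*5)/2 = -2 + ((g*(2 + 2*g))*5)/2 = -2 + (5*g*(2 + 2*g))/2 = -2 + 5*g*(2 + 2*g)/2)
1/(-V(295)) = 1/(-(-2 + 5*295 + 5*295²)) = 1/(-(-2 + 1475 + 5*87025)) = 1/(-(-2 + 1475 + 435125)) = 1/(-1*436598) = 1/(-436598) = -1/436598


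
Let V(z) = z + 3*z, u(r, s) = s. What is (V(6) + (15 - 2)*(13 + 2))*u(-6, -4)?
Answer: -876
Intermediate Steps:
V(z) = 4*z
(V(6) + (15 - 2)*(13 + 2))*u(-6, -4) = (4*6 + (15 - 2)*(13 + 2))*(-4) = (24 + 13*15)*(-4) = (24 + 195)*(-4) = 219*(-4) = -876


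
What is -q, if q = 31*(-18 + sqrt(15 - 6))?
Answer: 465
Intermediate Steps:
q = -465 (q = 31*(-18 + sqrt(9)) = 31*(-18 + 3) = 31*(-15) = -465)
-q = -1*(-465) = 465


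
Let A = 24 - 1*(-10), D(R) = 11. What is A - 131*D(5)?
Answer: -1407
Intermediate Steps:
A = 34 (A = 24 + 10 = 34)
A - 131*D(5) = 34 - 131*11 = 34 - 1441 = -1407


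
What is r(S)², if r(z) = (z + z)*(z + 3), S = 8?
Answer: 30976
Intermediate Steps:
r(z) = 2*z*(3 + z) (r(z) = (2*z)*(3 + z) = 2*z*(3 + z))
r(S)² = (2*8*(3 + 8))² = (2*8*11)² = 176² = 30976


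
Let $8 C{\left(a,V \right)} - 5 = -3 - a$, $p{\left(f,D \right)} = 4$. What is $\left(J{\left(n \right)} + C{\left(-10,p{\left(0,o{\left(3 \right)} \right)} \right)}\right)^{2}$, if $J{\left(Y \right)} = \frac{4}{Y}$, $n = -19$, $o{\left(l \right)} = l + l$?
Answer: $\frac{2401}{1444} \approx 1.6627$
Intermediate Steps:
$o{\left(l \right)} = 2 l$
$C{\left(a,V \right)} = \frac{1}{4} - \frac{a}{8}$ ($C{\left(a,V \right)} = \frac{5}{8} + \frac{-3 - a}{8} = \frac{5}{8} - \left(\frac{3}{8} + \frac{a}{8}\right) = \frac{1}{4} - \frac{a}{8}$)
$\left(J{\left(n \right)} + C{\left(-10,p{\left(0,o{\left(3 \right)} \right)} \right)}\right)^{2} = \left(\frac{4}{-19} + \left(\frac{1}{4} - - \frac{5}{4}\right)\right)^{2} = \left(4 \left(- \frac{1}{19}\right) + \left(\frac{1}{4} + \frac{5}{4}\right)\right)^{2} = \left(- \frac{4}{19} + \frac{3}{2}\right)^{2} = \left(\frac{49}{38}\right)^{2} = \frac{2401}{1444}$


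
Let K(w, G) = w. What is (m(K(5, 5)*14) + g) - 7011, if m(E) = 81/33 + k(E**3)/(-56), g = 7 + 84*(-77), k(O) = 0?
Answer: -148165/11 ≈ -13470.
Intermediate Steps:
g = -6461 (g = 7 - 6468 = -6461)
m(E) = 27/11 (m(E) = 81/33 + 0/(-56) = 81*(1/33) + 0*(-1/56) = 27/11 + 0 = 27/11)
(m(K(5, 5)*14) + g) - 7011 = (27/11 - 6461) - 7011 = -71044/11 - 7011 = -148165/11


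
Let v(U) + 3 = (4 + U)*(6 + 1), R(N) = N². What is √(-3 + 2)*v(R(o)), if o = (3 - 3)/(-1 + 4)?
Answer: 25*I ≈ 25.0*I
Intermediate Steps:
o = 0 (o = 0/3 = 0*(⅓) = 0)
v(U) = 25 + 7*U (v(U) = -3 + (4 + U)*(6 + 1) = -3 + (4 + U)*7 = -3 + (28 + 7*U) = 25 + 7*U)
√(-3 + 2)*v(R(o)) = √(-3 + 2)*(25 + 7*0²) = √(-1)*(25 + 7*0) = I*(25 + 0) = I*25 = 25*I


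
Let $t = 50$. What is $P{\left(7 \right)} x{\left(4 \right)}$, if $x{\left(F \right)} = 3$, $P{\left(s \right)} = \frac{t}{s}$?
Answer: $\frac{150}{7} \approx 21.429$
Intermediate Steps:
$P{\left(s \right)} = \frac{50}{s}$
$P{\left(7 \right)} x{\left(4 \right)} = \frac{50}{7} \cdot 3 = \frac{150}{7}$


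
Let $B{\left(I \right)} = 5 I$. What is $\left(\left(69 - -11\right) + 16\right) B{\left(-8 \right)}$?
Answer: $-3840$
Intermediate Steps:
$\left(\left(69 - -11\right) + 16\right) B{\left(-8 \right)} = \left(\left(69 - -11\right) + 16\right) 5 \left(-8\right) = \left(\left(69 + 11\right) + 16\right) \left(-40\right) = \left(80 + 16\right) \left(-40\right) = 96 \left(-40\right) = -3840$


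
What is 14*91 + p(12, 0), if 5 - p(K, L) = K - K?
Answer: 1279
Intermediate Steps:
p(K, L) = 5 (p(K, L) = 5 - (K - K) = 5 - 1*0 = 5 + 0 = 5)
14*91 + p(12, 0) = 14*91 + 5 = 1274 + 5 = 1279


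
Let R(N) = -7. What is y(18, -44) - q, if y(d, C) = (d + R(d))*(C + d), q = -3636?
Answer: 3350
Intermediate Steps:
y(d, C) = (-7 + d)*(C + d) (y(d, C) = (d - 7)*(C + d) = (-7 + d)*(C + d))
y(18, -44) - q = (18² - 7*(-44) - 7*18 - 44*18) - 1*(-3636) = (324 + 308 - 126 - 792) + 3636 = -286 + 3636 = 3350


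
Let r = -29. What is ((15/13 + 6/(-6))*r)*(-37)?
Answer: 2146/13 ≈ 165.08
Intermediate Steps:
((15/13 + 6/(-6))*r)*(-37) = ((15/13 + 6/(-6))*(-29))*(-37) = ((15*(1/13) + 6*(-⅙))*(-29))*(-37) = ((15/13 - 1)*(-29))*(-37) = ((2/13)*(-29))*(-37) = -58/13*(-37) = 2146/13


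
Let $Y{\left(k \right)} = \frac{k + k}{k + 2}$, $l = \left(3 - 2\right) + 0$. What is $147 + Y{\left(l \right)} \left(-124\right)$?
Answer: $\frac{193}{3} \approx 64.333$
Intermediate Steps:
$l = 1$ ($l = 1 + 0 = 1$)
$Y{\left(k \right)} = \frac{2 k}{2 + k}$
$147 + Y{\left(l \right)} \left(-124\right) = 147 + 2 \cdot 1 \frac{1}{2 + 1} \left(-124\right) = 147 + 2 \cdot 1 \cdot \frac{1}{3} \left(-124\right) = 147 + \frac{2}{3} \left(-124\right) = 147 - \frac{248}{3} = \frac{193}{3}$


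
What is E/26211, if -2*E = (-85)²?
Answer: -7225/52422 ≈ -0.13782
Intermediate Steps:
E = -7225/2 (E = -½*(-85)² = -½*7225 = -7225/2 ≈ -3612.5)
E/26211 = -7225/2/26211 = -7225/2*1/26211 = -7225/52422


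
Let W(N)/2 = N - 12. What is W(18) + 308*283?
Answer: 87176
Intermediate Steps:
W(N) = -24 + 2*N (W(N) = 2*(N - 12) = 2*(-12 + N) = -24 + 2*N)
W(18) + 308*283 = (-24 + 2*18) + 308*283 = (-24 + 36) + 87164 = 12 + 87164 = 87176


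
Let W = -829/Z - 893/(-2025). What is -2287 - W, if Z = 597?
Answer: -921221957/402975 ≈ -2286.1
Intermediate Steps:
W = -381868/402975 (W = -829/597 - 893/(-2025) = -829*1/597 - 893*(-1/2025) = -829/597 + 893/2025 = -381868/402975 ≈ -0.94762)
-2287 - W = -2287 - 1*(-381868/402975) = -2287 + 381868/402975 = -921221957/402975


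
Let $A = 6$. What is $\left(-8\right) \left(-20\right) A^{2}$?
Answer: $5760$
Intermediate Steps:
$\left(-8\right) \left(-20\right) A^{2} = \left(-8\right) \left(-20\right) 6^{2} = 160 \cdot 36 = 5760$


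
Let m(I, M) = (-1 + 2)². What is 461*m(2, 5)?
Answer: 461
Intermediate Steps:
m(I, M) = 1 (m(I, M) = 1² = 1)
461*m(2, 5) = 461*1 = 461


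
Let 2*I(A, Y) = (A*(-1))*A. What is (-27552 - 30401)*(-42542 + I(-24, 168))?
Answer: 2482126990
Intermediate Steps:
I(A, Y) = -A²/2 (I(A, Y) = ((A*(-1))*A)/2 = ((-A)*A)/2 = (-A²)/2 = -A²/2)
(-27552 - 30401)*(-42542 + I(-24, 168)) = (-27552 - 30401)*(-42542 - ½*(-24)²) = -57953*(-42542 - ½*576) = -57953*(-42542 - 288) = -57953*(-42830) = 2482126990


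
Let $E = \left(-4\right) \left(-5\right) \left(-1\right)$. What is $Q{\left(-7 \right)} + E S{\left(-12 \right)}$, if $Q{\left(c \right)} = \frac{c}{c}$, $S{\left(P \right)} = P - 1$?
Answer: $261$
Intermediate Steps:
$S{\left(P \right)} = -1 + P$
$E = -20$ ($E = 20 \left(-1\right) = -20$)
$Q{\left(c \right)} = 1$
$Q{\left(-7 \right)} + E S{\left(-12 \right)} = 1 - 20 \left(-1 - 12\right) = 1 - -260 = 1 + 260 = 261$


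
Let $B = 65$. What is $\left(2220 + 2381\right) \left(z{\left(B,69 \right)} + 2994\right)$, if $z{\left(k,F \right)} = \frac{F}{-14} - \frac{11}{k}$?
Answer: $\frac{12514264501}{910} \approx 1.3752 \cdot 10^{7}$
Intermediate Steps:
$z{\left(k,F \right)} = - \frac{11}{k} - \frac{F}{14}$ ($z{\left(k,F \right)} = F \left(- \frac{1}{14}\right) - \frac{11}{k} = - \frac{F}{14} - \frac{11}{k} = - \frac{11}{k} - \frac{F}{14}$)
$\left(2220 + 2381\right) \left(z{\left(B,69 \right)} + 2994\right) = \left(2220 + 2381\right) \left(\left(- \frac{11}{65} - \frac{69}{14}\right) + 2994\right) = 4601 \left(\left(\left(-11\right) \frac{1}{65} - \frac{69}{14}\right) + 2994\right) = 4601 \left(\left(- \frac{11}{65} - \frac{69}{14}\right) + 2994\right) = 4601 \left(- \frac{4639}{910} + 2994\right) = 4601 \cdot \frac{2719901}{910} = \frac{12514264501}{910}$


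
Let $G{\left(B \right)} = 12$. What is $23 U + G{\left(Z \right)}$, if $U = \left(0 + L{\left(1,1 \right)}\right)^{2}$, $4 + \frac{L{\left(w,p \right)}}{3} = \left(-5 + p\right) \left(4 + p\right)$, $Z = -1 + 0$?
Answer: $119244$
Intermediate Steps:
$Z = -1$
$L{\left(w,p \right)} = -12 + 3 \left(-5 + p\right) \left(4 + p\right)$
$U = 5184$ ($U = \left(0 - \left(75 - 3\right)\right)^{2} = \left(0 - 72\right)^{2} = \left(-72\right)^{2} = 5184$)
$23 U + G{\left(Z \right)} = 23 \cdot 5184 + 12 = 119232 + 12 = 119244$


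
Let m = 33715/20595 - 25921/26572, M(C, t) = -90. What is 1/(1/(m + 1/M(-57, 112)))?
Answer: 152550611/234535860 ≈ 0.65044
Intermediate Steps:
m = 10343771/15635724 (m = 33715*(1/20595) - 25921*1/26572 = 6743/4119 - 3703/3796 = 10343771/15635724 ≈ 0.66155)
1/(1/(m + 1/M(-57, 112))) = 1/(1/(10343771/15635724 + 1/(-90))) = 1/(1/(10343771/15635724 - 1/90)) = 1/(1/(152550611/234535860)) = 1/(234535860/152550611) = 152550611/234535860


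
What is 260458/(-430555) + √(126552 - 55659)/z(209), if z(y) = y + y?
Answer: -260458/430555 + 3*√7877/418 ≈ 0.032044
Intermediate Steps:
z(y) = 2*y
260458/(-430555) + √(126552 - 55659)/z(209) = 260458/(-430555) + √(126552 - 55659)/((2*209)) = 260458*(-1/430555) + √70893/418 = -260458/430555 + (3*√7877)*(1/418) = -260458/430555 + 3*√7877/418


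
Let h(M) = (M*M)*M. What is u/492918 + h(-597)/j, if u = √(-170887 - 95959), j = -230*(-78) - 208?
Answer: -212776173/17732 + I*√266846/492918 ≈ -12000.0 + 0.001048*I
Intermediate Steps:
j = 17732 (j = 17940 - 208 = 17732)
h(M) = M³ (h(M) = M²*M = M³)
u = I*√266846 (u = √(-266846) = I*√266846 ≈ 516.57*I)
u/492918 + h(-597)/j = (I*√266846)/492918 + (-597)³/17732 = (I*√266846)*(1/492918) - 212776173*1/17732 = I*√266846/492918 - 212776173/17732 = -212776173/17732 + I*√266846/492918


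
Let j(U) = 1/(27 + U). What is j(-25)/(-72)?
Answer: -1/144 ≈ -0.0069444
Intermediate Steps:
j(-25)/(-72) = 1/((27 - 25)*(-72)) = -1/72/2 = (½)*(-1/72) = -1/144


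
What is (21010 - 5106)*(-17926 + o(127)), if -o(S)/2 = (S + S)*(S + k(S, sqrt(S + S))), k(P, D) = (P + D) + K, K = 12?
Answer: -2434170816 - 8079232*sqrt(254) ≈ -2.5629e+9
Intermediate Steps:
k(P, D) = 12 + D + P (k(P, D) = (P + D) + 12 = (D + P) + 12 = 12 + D + P)
o(S) = -4*S*(12 + 2*S + sqrt(2)*sqrt(S)) (o(S) = -2*(S + S)*(S + (12 + sqrt(S + S) + S)) = -2*2*S*(S + (12 + sqrt(2*S) + S)) = -2*2*S*(S + (12 + sqrt(2)*sqrt(S) + S)) = -2*2*S*(S + (12 + S + sqrt(2)*sqrt(S))) = -2*2*S*(12 + 2*S + sqrt(2)*sqrt(S)) = -4*S*(12 + 2*S + sqrt(2)*sqrt(S)))
(21010 - 5106)*(-17926 + o(127)) = (21010 - 5106)*(-17926 - 4*127*(12 + 2*127 + sqrt(2)*sqrt(127))) = 15904*(-17926 - 4*127*(12 + 254 + sqrt(254))) = 15904*(-17926 - 4*127*(266 + sqrt(254))) = 15904*(-17926 + (-135128 - 508*sqrt(254))) = 15904*(-153054 - 508*sqrt(254)) = -2434170816 - 8079232*sqrt(254)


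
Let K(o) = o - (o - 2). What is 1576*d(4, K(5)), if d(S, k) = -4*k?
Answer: -12608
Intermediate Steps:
K(o) = 2 (K(o) = o - (-2 + o) = o + (2 - o) = 2)
1576*d(4, K(5)) = 1576*(-4*2) = 1576*(-8) = -12608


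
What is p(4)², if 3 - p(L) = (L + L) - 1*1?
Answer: 16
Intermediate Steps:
p(L) = 4 - 2*L (p(L) = 3 - ((L + L) - 1*1) = 3 - (2*L - 1) = 3 - (-1 + 2*L) = 3 + (1 - 2*L) = 4 - 2*L)
p(4)² = (4 - 2*4)² = (4 - 8)² = (-4)² = 16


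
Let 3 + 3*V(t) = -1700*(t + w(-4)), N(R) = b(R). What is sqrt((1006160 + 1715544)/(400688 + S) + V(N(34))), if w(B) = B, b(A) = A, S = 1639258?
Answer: I*sqrt(17685515965016733)/1019973 ≈ 130.38*I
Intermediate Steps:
N(R) = R
V(t) = 6797/3 - 1700*t/3 (V(t) = -1 + (-1700*(t - 4))/3 = -1 + (-1700*(-4 + t))/3 = -1 + (6800 - 1700*t)/3 = -1 + (6800/3 - 1700*t/3) = 6797/3 - 1700*t/3)
sqrt((1006160 + 1715544)/(400688 + S) + V(N(34))) = sqrt((1006160 + 1715544)/(400688 + 1639258) + (6797/3 - 1700/3*34)) = sqrt(2721704/2039946 + (6797/3 - 57800/3)) = sqrt(2721704*(1/2039946) - 17001) = sqrt(1360852/1019973 - 17001) = sqrt(-17339200121/1019973) = I*sqrt(17685515965016733)/1019973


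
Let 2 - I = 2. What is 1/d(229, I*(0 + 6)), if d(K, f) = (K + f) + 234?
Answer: 1/463 ≈ 0.0021598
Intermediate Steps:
I = 0 (I = 2 - 1*2 = 2 - 2 = 0)
d(K, f) = 234 + K + f
1/d(229, I*(0 + 6)) = 1/(234 + 229 + 0*(0 + 6)) = 1/(234 + 229 + 0*6) = 1/(234 + 229 + 0) = 1/463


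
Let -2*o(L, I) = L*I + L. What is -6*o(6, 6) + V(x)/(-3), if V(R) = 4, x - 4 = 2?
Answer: 374/3 ≈ 124.67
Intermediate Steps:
o(L, I) = -L/2 - I*L/2 (o(L, I) = -(L*I + L)/2 = -(I*L + L)/2 = -(L + I*L)/2 = -L/2 - I*L/2)
x = 6 (x = 4 + 2 = 6)
-6*o(6, 6) + V(x)/(-3) = -(-3)*6*(1 + 6) + 4/(-3) = -(-3)*6*7 + 4*(-1/3) = -6*(-21) - 4/3 = 126 - 4/3 = 374/3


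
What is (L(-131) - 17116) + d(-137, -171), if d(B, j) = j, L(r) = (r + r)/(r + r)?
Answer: -17286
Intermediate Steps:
L(r) = 1 (L(r) = (2*r)/((2*r)) = (2*r)*(1/(2*r)) = 1)
(L(-131) - 17116) + d(-137, -171) = (1 - 17116) - 171 = -17115 - 171 = -17286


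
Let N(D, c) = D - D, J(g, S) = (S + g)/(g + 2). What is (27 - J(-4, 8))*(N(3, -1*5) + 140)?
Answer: 4060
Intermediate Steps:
J(g, S) = (S + g)/(2 + g)
N(D, c) = 0
(27 - J(-4, 8))*(N(3, -1*5) + 140) = (27 - (8 - 4)/(2 - 4))*(0 + 140) = (27 - 4/(-2))*140 = (27 - (-1)*4/2)*140 = (27 - 1*(-2))*140 = (27 + 2)*140 = 29*140 = 4060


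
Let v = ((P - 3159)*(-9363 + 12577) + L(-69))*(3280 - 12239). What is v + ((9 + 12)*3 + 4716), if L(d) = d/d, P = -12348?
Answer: 446512058402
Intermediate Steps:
L(d) = 1
v = 446512053623 (v = ((-12348 - 3159)*(-9363 + 12577) + 1)*(3280 - 12239) = (-15507*3214 + 1)*(-8959) = (-49839498 + 1)*(-8959) = -49839497*(-8959) = 446512053623)
v + ((9 + 12)*3 + 4716) = 446512053623 + ((9 + 12)*3 + 4716) = 446512053623 + (21*3 + 4716) = 446512053623 + (63 + 4716) = 446512053623 + 4779 = 446512058402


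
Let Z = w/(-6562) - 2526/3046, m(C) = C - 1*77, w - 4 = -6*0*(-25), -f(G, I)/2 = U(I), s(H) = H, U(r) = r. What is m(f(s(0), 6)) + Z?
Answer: -448876656/4996963 ≈ -89.830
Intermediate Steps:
f(G, I) = -2*I
w = 4 (w = 4 - 6*0*(-25) = 4 + 0*(-25) = 4 + 0 = 4)
m(C) = -77 + C (m(C) = C - 77 = -77 + C)
Z = -4146949/4996963 (Z = 4/(-6562) - 2526/3046 = 4*(-1/6562) - 2526*1/3046 = -2/3281 - 1263/1523 = -4146949/4996963 ≈ -0.82989)
m(f(s(0), 6)) + Z = (-77 - 2*6) - 4146949/4996963 = (-77 - 12) - 4146949/4996963 = -89 - 4146949/4996963 = -448876656/4996963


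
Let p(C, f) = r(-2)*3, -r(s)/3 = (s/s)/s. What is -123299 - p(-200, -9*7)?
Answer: -246607/2 ≈ -1.2330e+5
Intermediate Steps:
r(s) = -3/s (r(s) = -3*s/s/s = -3/s)
p(C, f) = 9/2 (p(C, f) = -3/(-2)*3 = -3*(-1/2)*3 = (3/2)*3 = 9/2)
-123299 - p(-200, -9*7) = -123299 - 1*9/2 = -123299 - 9/2 = -246607/2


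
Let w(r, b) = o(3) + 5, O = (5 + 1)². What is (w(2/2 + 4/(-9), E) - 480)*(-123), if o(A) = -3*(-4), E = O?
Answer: 56949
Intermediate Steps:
O = 36 (O = 6² = 36)
E = 36
o(A) = 12
w(r, b) = 17 (w(r, b) = 12 + 5 = 17)
(w(2/2 + 4/(-9), E) - 480)*(-123) = (17 - 480)*(-123) = -463*(-123) = 56949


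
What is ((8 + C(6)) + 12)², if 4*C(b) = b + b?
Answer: 529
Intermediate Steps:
C(b) = b/2 (C(b) = (b + b)/4 = (2*b)/4 = b/2)
((8 + C(6)) + 12)² = ((8 + (½)*6) + 12)² = ((8 + 3) + 12)² = (11 + 12)² = 23² = 529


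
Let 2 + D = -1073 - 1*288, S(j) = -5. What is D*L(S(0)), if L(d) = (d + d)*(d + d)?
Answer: -136300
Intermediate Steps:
L(d) = 4*d**2 (L(d) = (2*d)*(2*d) = 4*d**2)
D = -1363 (D = -2 + (-1073 - 1*288) = -2 + (-1073 - 288) = -2 - 1361 = -1363)
D*L(S(0)) = -5452*(-5)**2 = -5452*25 = -1363*100 = -136300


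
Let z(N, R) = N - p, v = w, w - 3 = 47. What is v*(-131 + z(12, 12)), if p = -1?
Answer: -5900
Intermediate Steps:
w = 50 (w = 3 + 47 = 50)
v = 50
z(N, R) = 1 + N (z(N, R) = N - 1*(-1) = N + 1 = 1 + N)
v*(-131 + z(12, 12)) = 50*(-131 + (1 + 12)) = 50*(-131 + 13) = 50*(-118) = -5900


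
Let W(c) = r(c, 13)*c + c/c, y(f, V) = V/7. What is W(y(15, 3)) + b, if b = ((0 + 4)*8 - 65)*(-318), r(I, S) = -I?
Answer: 514246/49 ≈ 10495.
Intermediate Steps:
y(f, V) = V/7 (y(f, V) = V*(⅐) = V/7)
W(c) = 1 - c² (W(c) = (-c)*c + c/c = -c² + 1 = 1 - c²)
b = 10494 (b = (4*8 - 65)*(-318) = (32 - 65)*(-318) = -33*(-318) = 10494)
W(y(15, 3)) + b = (1 - ((⅐)*3)²) + 10494 = (1 - (3/7)²) + 10494 = (1 - 1*9/49) + 10494 = (1 - 9/49) + 10494 = 40/49 + 10494 = 514246/49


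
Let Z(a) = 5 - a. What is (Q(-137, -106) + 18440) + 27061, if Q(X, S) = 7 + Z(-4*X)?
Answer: 44965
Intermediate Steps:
Q(X, S) = 12 + 4*X (Q(X, S) = 7 + (5 - (-4)*X) = 7 + (5 + 4*X) = 12 + 4*X)
(Q(-137, -106) + 18440) + 27061 = ((12 + 4*(-137)) + 18440) + 27061 = ((12 - 548) + 18440) + 27061 = (-536 + 18440) + 27061 = 17904 + 27061 = 44965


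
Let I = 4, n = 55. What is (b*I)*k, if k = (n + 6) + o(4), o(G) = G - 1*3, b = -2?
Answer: -496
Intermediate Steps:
o(G) = -3 + G (o(G) = G - 3 = -3 + G)
k = 62 (k = (55 + 6) + (-3 + 4) = 61 + 1 = 62)
(b*I)*k = -2*4*62 = -8*62 = -496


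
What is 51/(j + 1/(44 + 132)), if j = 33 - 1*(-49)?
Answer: 176/283 ≈ 0.62191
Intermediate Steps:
j = 82 (j = 33 + 49 = 82)
51/(j + 1/(44 + 132)) = 51/(82 + 1/(44 + 132)) = 51/(82 + 1/176) = 51/(14433/176) = (176/14433)*51 = 176/283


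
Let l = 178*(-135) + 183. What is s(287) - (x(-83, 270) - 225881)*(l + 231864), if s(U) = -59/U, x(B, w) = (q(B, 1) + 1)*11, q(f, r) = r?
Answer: 13483980830002/287 ≈ 4.6982e+10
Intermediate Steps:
l = -23847 (l = -24030 + 183 = -23847)
x(B, w) = 22 (x(B, w) = (1 + 1)*11 = 2*11 = 22)
s(287) - (x(-83, 270) - 225881)*(l + 231864) = -59/287 - (22 - 225881)*(-23847 + 231864) = -59*1/287 - (-225859)*208017 = -59/287 - 1*(-46982511603) = -59/287 + 46982511603 = 13483980830002/287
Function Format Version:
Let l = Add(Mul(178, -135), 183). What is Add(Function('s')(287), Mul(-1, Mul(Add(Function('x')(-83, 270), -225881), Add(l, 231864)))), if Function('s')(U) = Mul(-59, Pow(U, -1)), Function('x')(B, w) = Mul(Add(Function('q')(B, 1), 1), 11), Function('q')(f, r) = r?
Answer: Rational(13483980830002, 287) ≈ 4.6982e+10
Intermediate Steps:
l = -23847 (l = Add(-24030, 183) = -23847)
Function('x')(B, w) = 22 (Function('x')(B, w) = Mul(Add(1, 1), 11) = Mul(2, 11) = 22)
Add(Function('s')(287), Mul(-1, Mul(Add(Function('x')(-83, 270), -225881), Add(l, 231864)))) = Add(Mul(-59, Pow(287, -1)), Mul(-1, Mul(Add(22, -225881), Add(-23847, 231864)))) = Add(Mul(-59, Rational(1, 287)), Mul(-1, Mul(-225859, 208017))) = Add(Rational(-59, 287), Mul(-1, -46982511603)) = Add(Rational(-59, 287), 46982511603) = Rational(13483980830002, 287)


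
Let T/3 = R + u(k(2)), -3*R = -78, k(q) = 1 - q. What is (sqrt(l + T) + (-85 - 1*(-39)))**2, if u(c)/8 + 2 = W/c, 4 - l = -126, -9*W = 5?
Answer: 6868/3 - 184*sqrt(390)/3 ≈ 1078.1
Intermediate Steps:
W = -5/9 (W = -1/9*5 = -5/9 ≈ -0.55556)
l = 130 (l = 4 - 1*(-126) = 4 + 126 = 130)
R = 26 (R = -1/3*(-78) = 26)
u(c) = -16 - 40/(9*c) (u(c) = -16 + 8*(-5/(9*c)) = -16 - 40/(9*c))
T = 130/3 (T = 3*(26 + (-16 - 40/(9*(1 - 1*2)))) = 3*(26 + (-16 - 40/(9*(1 - 2)))) = 3*(26 + (-16 - 40/9/(-1))) = 3*(26 + (-16 - 40/9*(-1))) = 3*(26 + (-16 + 40/9)) = 3*(26 - 104/9) = 3*(130/9) = 130/3 ≈ 43.333)
(sqrt(l + T) + (-85 - 1*(-39)))**2 = (sqrt(130 + 130/3) + (-85 - 1*(-39)))**2 = (sqrt(520/3) + (-85 + 39))**2 = (2*sqrt(390)/3 - 46)**2 = (-46 + 2*sqrt(390)/3)**2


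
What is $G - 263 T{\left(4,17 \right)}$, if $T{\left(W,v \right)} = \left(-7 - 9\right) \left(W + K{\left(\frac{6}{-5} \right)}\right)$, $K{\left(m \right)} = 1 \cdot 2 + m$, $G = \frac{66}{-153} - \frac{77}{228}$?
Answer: $\frac{391430087}{19380} \approx 20198.0$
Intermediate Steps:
$G = - \frac{2981}{3876}$ ($G = 66 \left(- \frac{1}{153}\right) - \frac{77}{228} = - \frac{22}{51} - \frac{77}{228} = - \frac{2981}{3876} \approx -0.76909$)
$K{\left(m \right)} = 2 + m$
$T{\left(W,v \right)} = - \frac{64}{5} - 16 W$ ($T{\left(W,v \right)} = \left(-7 - 9\right) \left(W + \left(2 + \frac{6}{-5}\right)\right) = - 16 \left(W + \left(2 + 6 \left(- \frac{1}{5}\right)\right)\right) = - 16 \left(W + \left(2 - \frac{6}{5}\right)\right) = - 16 \left(W + \frac{4}{5}\right) = - 16 \left(\frac{4}{5} + W\right) = - \frac{64}{5} - 16 W$)
$G - 263 T{\left(4,17 \right)} = - \frac{2981}{3876} - 263 \left(- \frac{64}{5} - 64\right) = - \frac{2981}{3876} - - \frac{100992}{5} = - \frac{2981}{3876} + \frac{100992}{5} = \frac{391430087}{19380}$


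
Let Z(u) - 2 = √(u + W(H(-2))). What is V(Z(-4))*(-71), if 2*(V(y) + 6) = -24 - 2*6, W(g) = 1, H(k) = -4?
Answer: 1704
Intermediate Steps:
Z(u) = 2 + √(1 + u) (Z(u) = 2 + √(u + 1) = 2 + √(1 + u))
V(y) = -24 (V(y) = -6 + (-24 - 2*6)/2 = -6 + (-24 - 1*12)/2 = -6 + (-24 - 12)/2 = -6 + (½)*(-36) = -6 - 18 = -24)
V(Z(-4))*(-71) = -24*(-71) = 1704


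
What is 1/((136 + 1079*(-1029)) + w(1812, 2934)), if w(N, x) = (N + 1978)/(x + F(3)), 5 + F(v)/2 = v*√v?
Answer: -158190759943/175616058059872170 + 379*√3/175616058059872170 ≈ -9.0078e-7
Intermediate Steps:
F(v) = -10 + 2*v^(3/2) (F(v) = -10 + 2*(v*√v) = -10 + 2*v^(3/2))
w(N, x) = (1978 + N)/(-10 + x + 6*√3) (w(N, x) = (N + 1978)/(x + (-10 + 2*3^(3/2))) = (1978 + N)/(x + (-10 + 2*(3*√3))) = (1978 + N)/(x + (-10 + 6*√3)) = (1978 + N)/(-10 + x + 6*√3))
1/((136 + 1079*(-1029)) + w(1812, 2934)) = 1/((136 + 1079*(-1029)) + (1978 + 1812)/(-10 + 2934 + 6*√3)) = 1/((136 - 1110291) + 3790/(2924 + 6*√3)) = 1/(-1110155 + 3790/(2924 + 6*√3))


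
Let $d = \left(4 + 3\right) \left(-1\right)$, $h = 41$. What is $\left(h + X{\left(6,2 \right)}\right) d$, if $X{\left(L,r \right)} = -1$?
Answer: $-280$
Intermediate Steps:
$d = -7$ ($d = 7 \left(-1\right) = -7$)
$\left(h + X{\left(6,2 \right)}\right) d = \left(41 - 1\right) \left(-7\right) = 40 \left(-7\right) = -280$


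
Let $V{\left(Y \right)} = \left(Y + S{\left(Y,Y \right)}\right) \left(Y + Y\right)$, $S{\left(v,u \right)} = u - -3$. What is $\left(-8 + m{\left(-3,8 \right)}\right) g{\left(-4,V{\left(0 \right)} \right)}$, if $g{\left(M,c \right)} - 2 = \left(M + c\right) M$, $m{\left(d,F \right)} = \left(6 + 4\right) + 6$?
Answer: $144$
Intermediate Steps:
$S{\left(v,u \right)} = 3 + u$ ($S{\left(v,u \right)} = u + 3 = 3 + u$)
$m{\left(d,F \right)} = 16$ ($m{\left(d,F \right)} = 10 + 6 = 16$)
$V{\left(Y \right)} = 2 Y \left(3 + 2 Y\right)$ ($V{\left(Y \right)} = \left(Y + \left(3 + Y\right)\right) \left(Y + Y\right) = \left(3 + 2 Y\right) 2 Y = 2 Y \left(3 + 2 Y\right)$)
$g{\left(M,c \right)} = 2 + M \left(M + c\right)$ ($g{\left(M,c \right)} = 2 + \left(M + c\right) M = 2 + M \left(M + c\right)$)
$\left(-8 + m{\left(-3,8 \right)}\right) g{\left(-4,V{\left(0 \right)} \right)} = \left(-8 + 16\right) \left(2 + \left(-4\right)^{2} - 4 \cdot 2 \cdot 0 \left(3 + 2 \cdot 0\right)\right) = 8 \left(2 + 16 - 4 \cdot 2 \cdot 0 \left(3 + 0\right)\right) = 8 \left(2 + 16 - 4 \cdot 2 \cdot 0 \cdot 3\right) = 8 \left(2 + 16 - 0\right) = 8 \left(2 + 16 + 0\right) = 8 \cdot 18 = 144$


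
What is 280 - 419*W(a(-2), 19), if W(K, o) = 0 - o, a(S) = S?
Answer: 8241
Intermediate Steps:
W(K, o) = -o
280 - 419*W(a(-2), 19) = 280 - (-419)*19 = 280 - 419*(-19) = 280 + 7961 = 8241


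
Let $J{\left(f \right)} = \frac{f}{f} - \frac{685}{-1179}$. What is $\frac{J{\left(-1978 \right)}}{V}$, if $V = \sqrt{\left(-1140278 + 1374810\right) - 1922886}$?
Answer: $- \frac{932 i \sqrt{1688354}}{995284683} \approx - 0.0012167 i$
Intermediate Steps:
$J{\left(f \right)} = \frac{1864}{1179}$ ($J{\left(f \right)} = 1 - - \frac{685}{1179} = 1 + \frac{685}{1179} = \frac{1864}{1179}$)
$V = i \sqrt{1688354}$ ($V = \sqrt{234532 - 1922886} = \sqrt{-1688354} = i \sqrt{1688354} \approx 1299.4 i$)
$\frac{J{\left(-1978 \right)}}{V} = \frac{1864}{1179 i \sqrt{1688354}} = \frac{1864 \left(- \frac{i \sqrt{1688354}}{1688354}\right)}{1179} = - \frac{932 i \sqrt{1688354}}{995284683}$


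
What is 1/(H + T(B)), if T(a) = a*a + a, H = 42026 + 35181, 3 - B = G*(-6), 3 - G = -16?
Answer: 1/91013 ≈ 1.0987e-5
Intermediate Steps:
G = 19 (G = 3 - 1*(-16) = 3 + 16 = 19)
B = 117 (B = 3 - 19*(-6) = 3 - 1*(-114) = 3 + 114 = 117)
H = 77207
T(a) = a + a² (T(a) = a² + a = a + a²)
1/(H + T(B)) = 1/(77207 + 117*(1 + 117)) = 1/(77207 + 117*118) = 1/(77207 + 13806) = 1/91013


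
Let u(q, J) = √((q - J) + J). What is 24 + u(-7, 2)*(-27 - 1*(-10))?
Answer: 24 - 17*I*√7 ≈ 24.0 - 44.978*I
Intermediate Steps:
u(q, J) = √q
24 + u(-7, 2)*(-27 - 1*(-10)) = 24 + √(-7)*(-27 - 1*(-10)) = 24 + (I*√7)*(-27 + 10) = 24 + (I*√7)*(-17) = 24 - 17*I*√7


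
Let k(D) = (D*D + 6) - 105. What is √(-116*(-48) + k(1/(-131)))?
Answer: √93853510/131 ≈ 73.953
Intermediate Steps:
k(D) = -99 + D² (k(D) = (D² + 6) - 105 = (6 + D²) - 105 = -99 + D²)
√(-116*(-48) + k(1/(-131))) = √(-116*(-48) + (-99 + (1/(-131))²)) = √(5568 + (-99 + (-1/131)²)) = √(5568 + (-99 + 1/17161)) = √(5568 - 1698938/17161) = √(93853510/17161) = √93853510/131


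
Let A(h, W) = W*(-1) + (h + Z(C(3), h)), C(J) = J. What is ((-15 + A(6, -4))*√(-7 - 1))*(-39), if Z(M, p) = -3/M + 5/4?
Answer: 741*I*√2/2 ≈ 523.97*I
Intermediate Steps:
Z(M, p) = 5/4 - 3/M (Z(M, p) = -3/M + 5*(¼) = -3/M + 5/4 = 5/4 - 3/M)
A(h, W) = ¼ + h - W (A(h, W) = W*(-1) + (h + (5/4 - 3/3)) = -W + (h + (5/4 - 3*⅓)) = -W + (h + (5/4 - 1)) = -W + (h + ¼) = -W + (¼ + h) = ¼ + h - W)
((-15 + A(6, -4))*√(-7 - 1))*(-39) = ((-15 + (¼ + 6 - 1*(-4)))*√(-7 - 1))*(-39) = ((-15 + (¼ + 6 + 4))*√(-8))*(-39) = ((-15 + 41/4)*(2*I*√2))*(-39) = -19*I*√2/2*(-39) = 741*I*√2/2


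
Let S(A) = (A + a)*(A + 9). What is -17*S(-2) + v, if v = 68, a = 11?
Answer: -1003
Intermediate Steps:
S(A) = (9 + A)*(11 + A) (S(A) = (A + 11)*(A + 9) = (11 + A)*(9 + A) = (9 + A)*(11 + A))
-17*S(-2) + v = -17*(99 + (-2)**2 + 20*(-2)) + 68 = -17*(99 + 4 - 40) + 68 = -17*63 + 68 = -1071 + 68 = -1003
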